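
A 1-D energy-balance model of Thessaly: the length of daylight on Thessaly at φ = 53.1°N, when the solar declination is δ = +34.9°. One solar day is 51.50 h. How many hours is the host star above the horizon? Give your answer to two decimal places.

45.29 h

cos H₀ = −tan φ · tan δ = −tan(+53.1°) × tan(+34.900°) = -0.9291, so H₀ = 2.7628 rad = 158.30°.
Daylight = 2H₀/(2π) × 51.50 h = (2.7628/π) × 51.50 = 45.29 h.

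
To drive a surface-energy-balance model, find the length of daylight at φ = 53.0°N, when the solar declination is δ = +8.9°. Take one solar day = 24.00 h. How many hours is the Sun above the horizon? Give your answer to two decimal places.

13.60 h

cos H₀ = −tan φ · tan δ = −tan(+53.0°) × tan(+8.900°) = -0.2078, so H₀ = 1.7801 rad = 101.99°.
Daylight = 2H₀/(2π) × 24.00 h = (1.7801/π) × 24.00 = 13.60 h.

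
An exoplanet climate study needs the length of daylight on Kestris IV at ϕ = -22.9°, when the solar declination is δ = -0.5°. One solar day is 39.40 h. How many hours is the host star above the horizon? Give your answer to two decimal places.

19.75 h

cos h₀ = −tan ϕ · tan δ = −tan(-22.9°) × tan(-0.500°) = -0.0037, so h₀ = 1.5745 rad = 90.21°.
Daylight = 2h₀/(2π) × 39.40 h = (1.5745/π) × 39.40 = 19.75 h.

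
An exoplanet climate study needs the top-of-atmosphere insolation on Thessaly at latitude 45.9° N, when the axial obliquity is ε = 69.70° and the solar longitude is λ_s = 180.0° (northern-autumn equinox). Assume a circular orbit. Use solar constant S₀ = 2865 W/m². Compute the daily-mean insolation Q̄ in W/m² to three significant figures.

Solar declination: sin δ = sin ε · sin λ_s = sin 69.70° × sin 180.0° = 0.00000, so δ = +0.000°.
cos H₀ = −tan(+45.9°) tan(+0.000°) = -0.0000, H₀ = 1.5708 rad.
Bracket: H₀ sin φ sin δ + cos φ cos δ sin H₀ = 1.5708×0.71813×0.00000 + 0.69591×1.00000×1.00000 = 0.000000 + 0.695910 = 0.695910.
Q̄ = (S₀/π) × [bracket] = (2865/π) × 0.695910 = 634.6 W/m².

Q̄ ≈ 635 W/m²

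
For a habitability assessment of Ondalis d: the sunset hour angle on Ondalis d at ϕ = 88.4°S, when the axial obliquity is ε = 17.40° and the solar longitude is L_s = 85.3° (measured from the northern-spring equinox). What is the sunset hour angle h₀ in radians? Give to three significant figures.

h₀ = 0.00 rad

Solar declination: sin δ = sin ε · sin L_s = sin 17.40° × sin 85.3° = 0.29804, so δ = +17.340°.
cos h₀ = −tan ϕ · tan δ = 11.1778 ≥ 1, so the host star never rises (polar night) and h₀ = 0.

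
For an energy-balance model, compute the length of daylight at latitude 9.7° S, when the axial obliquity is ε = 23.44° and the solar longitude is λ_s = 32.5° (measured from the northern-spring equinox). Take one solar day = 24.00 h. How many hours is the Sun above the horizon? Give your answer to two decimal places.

11.71 h

Solar declination: sin δ = sin ε · sin λ_s = sin 23.44° × sin 32.5° = 0.21373, so δ = +12.341°.
cos H₀ = −tan φ · tan δ = −tan(-9.7°) × tan(+12.341°) = 0.0374, so H₀ = 1.5334 rad = 87.86°.
Daylight = 2H₀/(2π) × 24.00 h = (1.5334/π) × 24.00 = 11.71 h.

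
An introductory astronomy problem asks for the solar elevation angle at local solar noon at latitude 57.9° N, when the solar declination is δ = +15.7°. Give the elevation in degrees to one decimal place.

47.8°

At local noon the hour angle is zero, so the zenith angle equals |ϕ − δ| = |+57.9° − (+15.700°)| = 42.200°.
Elevation = 90° − 42.200° = 47.8°.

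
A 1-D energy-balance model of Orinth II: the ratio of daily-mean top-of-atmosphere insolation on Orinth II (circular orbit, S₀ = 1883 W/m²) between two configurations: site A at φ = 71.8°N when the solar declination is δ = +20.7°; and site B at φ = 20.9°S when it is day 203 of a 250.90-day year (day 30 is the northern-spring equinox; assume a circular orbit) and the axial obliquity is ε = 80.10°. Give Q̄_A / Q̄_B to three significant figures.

— Configuration A (φ=+71.8°):
cos H₀ = −tan(+71.8°) tan(+20.700°) = -1.1493 ≤ −1 ⇒ polar day, H₀ = π.
Bracket: H₀ sin φ sin δ + cos φ cos δ sin H₀ = 3.1416×0.94997×0.35347 + 0.31233×0.93544×0.00000 = 1.054905 + 0.000000 = 1.054905.
Q̄ = (S₀/π) × [bracket] = (1883/π) × 1.054905 = 632.29 W/m².
— Configuration B (φ=-20.9°):
Solar longitude: λ_s = 360° × (203 − 30)/250.90 = 248.226°.
sin δ = sin 80.10° × sin 248.226° = -0.91483, so δ = -66.181°.
cos H₀ = −tan(-20.9°) tan(-66.181°) = -0.8650, H₀ = 2.6160 rad.
Bracket: H₀ sin φ sin δ + cos φ cos δ sin H₀ = 2.6160×-0.35674×-0.91483 + 0.93420×0.40384×0.50171 = 0.853748 + 0.189279 = 1.043027.
Q̄ = (S₀/π) × [bracket] = (1883/π) × 1.043027 = 625.17 W/m².
Ratio Q̄_A / Q̄_B = 632.29 / 625.17 = 1.011.

Q̄_A / Q̄_B ≈ 1.01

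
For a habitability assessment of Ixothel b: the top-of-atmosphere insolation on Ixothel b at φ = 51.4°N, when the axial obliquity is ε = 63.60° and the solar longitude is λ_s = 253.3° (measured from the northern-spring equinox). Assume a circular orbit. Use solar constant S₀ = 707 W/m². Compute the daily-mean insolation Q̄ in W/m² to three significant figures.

Solar declination: sin δ = sin ε · sin λ_s = sin 63.60° × sin 253.3° = -0.85793, so δ = -59.085°.
cos H₀ = −tan(+51.4°) tan(-59.085°) = 2.0919 ≥ 1 ⇒ polar night, H₀ = 0 and Q̄ = 0.

Q̄ ≈ 0.00 W/m²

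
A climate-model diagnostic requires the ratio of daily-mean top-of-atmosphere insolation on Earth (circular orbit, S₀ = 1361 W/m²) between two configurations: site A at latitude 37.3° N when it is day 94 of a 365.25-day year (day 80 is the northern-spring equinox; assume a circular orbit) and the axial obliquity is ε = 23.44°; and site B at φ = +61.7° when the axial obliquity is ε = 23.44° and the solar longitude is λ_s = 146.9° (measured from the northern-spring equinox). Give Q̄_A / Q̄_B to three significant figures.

— Configuration A (φ=+37.3°):
Solar longitude: λ_s = 360° × (94 − 80)/365.25 = 13.799°.
sin δ = sin 23.44° × sin 13.799° = 0.09488, so δ = +5.444°.
cos H₀ = −tan(+37.3°) tan(+5.444°) = -0.0726, H₀ = 1.6435 rad.
Bracket: H₀ sin φ sin δ + cos φ cos δ sin H₀ = 1.6435×0.60599×0.09488 + 0.79547×0.99549×0.99736 = 0.094495 + 0.789792 = 0.884287.
Q̄ = (S₀/π) × [bracket] = (1361/π) × 0.884287 = 383.09 W/m².
— Configuration B (φ=+61.7°):
Solar declination: sin δ = sin ε · sin λ_s = sin 23.44° × sin 146.9° = 0.21723, so δ = +12.547°.
cos H₀ = −tan(+61.7°) tan(+12.547°) = -0.4133, H₀ = 1.9969 rad.
Bracket: H₀ sin φ sin δ + cos φ cos δ sin H₀ = 1.9969×0.88048×0.21723 + 0.47409×0.97612×0.91059 = 0.381940 + 0.421393 = 0.803333.
Q̄ = (S₀/π) × [bracket] = (1361/π) × 0.803333 = 348.02 W/m².
Ratio Q̄_A / Q̄_B = 383.09 / 348.02 = 1.101.

Q̄_A / Q̄_B ≈ 1.10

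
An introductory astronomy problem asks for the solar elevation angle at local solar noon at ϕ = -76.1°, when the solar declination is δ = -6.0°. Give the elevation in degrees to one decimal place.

At local noon the hour angle is zero, so the zenith angle equals |ϕ − δ| = |-76.1° − (-6.000°)| = 70.100°.
Elevation = 90° − 70.100° = 19.9°.

19.9°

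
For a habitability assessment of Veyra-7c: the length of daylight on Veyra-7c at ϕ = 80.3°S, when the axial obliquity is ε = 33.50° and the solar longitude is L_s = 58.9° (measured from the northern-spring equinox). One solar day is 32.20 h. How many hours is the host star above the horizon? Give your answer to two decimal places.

0.00 h

Solar declination: sin δ = sin ε · sin L_s = sin 33.50° × sin 58.9° = 0.47261, so δ = +28.204°.
cos h₀ = −tan ϕ · tan δ = 3.1373 ≥ 1, so the host star never rises (polar night) and h₀ = 0.
Daylight = 2h₀/(2π) × 32.20 h = (0.0000/π) × 32.20 = 0.00 h.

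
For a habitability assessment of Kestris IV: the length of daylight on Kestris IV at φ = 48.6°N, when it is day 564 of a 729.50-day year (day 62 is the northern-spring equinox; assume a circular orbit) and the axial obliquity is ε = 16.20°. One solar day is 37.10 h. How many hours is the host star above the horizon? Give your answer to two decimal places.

14.91 h

Solar longitude: λ_s = 360° × (564 − 62)/729.50 = 247.731°.
sin δ = sin 16.20° × sin 247.731° = -0.25818, so δ = -14.962°.
cos H₀ = −tan φ · tan δ = −tan(+48.6°) × tan(-14.962°) = 0.3031, so H₀ = 1.2628 rad = 72.35°.
Daylight = 2H₀/(2π) × 37.10 h = (1.2628/π) × 37.10 = 14.91 h.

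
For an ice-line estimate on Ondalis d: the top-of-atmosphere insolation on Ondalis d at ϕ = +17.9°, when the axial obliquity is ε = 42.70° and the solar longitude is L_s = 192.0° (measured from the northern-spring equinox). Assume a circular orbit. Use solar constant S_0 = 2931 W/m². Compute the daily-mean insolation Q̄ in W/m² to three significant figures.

Q̄ ≈ 816 W/m²

Solar declination: sin δ = sin ε · sin L_s = sin 42.70° × sin 192.0° = -0.14100, so δ = -8.106°.
cos h₀ = −tan(+17.9°) tan(-8.106°) = 0.0460, h₀ = 1.5248 rad.
Bracket: h₀ sin ϕ sin δ + cos ϕ cos δ sin h₀ = 1.5248×0.30736×-0.14100 + 0.95159×0.99001×0.99894 = -0.066081 + 0.941085 = 0.875004.
Q̄ = (S_0/π) × [bracket] = (2931/π) × 0.875004 = 816.3 W/m².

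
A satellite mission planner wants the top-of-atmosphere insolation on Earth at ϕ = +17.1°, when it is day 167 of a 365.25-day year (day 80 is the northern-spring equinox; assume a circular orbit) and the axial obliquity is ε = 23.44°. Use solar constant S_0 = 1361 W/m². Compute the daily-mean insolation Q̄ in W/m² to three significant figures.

Solar longitude: L_s = 360° × (167 − 80)/365.25 = 85.749°.
sin δ = sin 23.44° × sin 85.749° = 0.39669, so δ = +23.372°.
cos h₀ = −tan(+17.1°) tan(+23.372°) = -0.1329, h₀ = 1.7041 rad.
Bracket: h₀ sin ϕ sin δ + cos ϕ cos δ sin h₀ = 1.7041×0.29404×0.39669 + 0.95579×0.91795×0.99112 = 0.198771 + 0.869576 = 1.068347.
Q̄ = (S_0/π) × [bracket] = (1361/π) × 1.068347 = 462.8 W/m².

Q̄ ≈ 463 W/m²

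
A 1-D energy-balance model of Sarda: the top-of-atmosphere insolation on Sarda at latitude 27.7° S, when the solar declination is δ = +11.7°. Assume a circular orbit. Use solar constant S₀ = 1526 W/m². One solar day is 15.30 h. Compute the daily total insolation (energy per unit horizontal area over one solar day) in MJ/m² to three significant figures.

19.4 MJ/m²

cos H₀ = −tan(-27.7°) tan(+11.700°) = 0.1087, H₀ = 1.4619 rad.
Bracket: H₀ sin φ sin δ + cos φ cos δ sin H₀ = 1.4619×-0.46484×0.20279 + 0.88539×0.97922×0.99407 = -0.137806 + 0.861850 = 0.724044.
Q̄ = (S₀/π) × [bracket] = (1526/π) × 0.724044 = 351.70 W/m².
Daily total = Q̄ × 15.30 h × 3600 s/h = 351.70 × 15.30 × 3600 / 10⁶ = 19.37 MJ/m².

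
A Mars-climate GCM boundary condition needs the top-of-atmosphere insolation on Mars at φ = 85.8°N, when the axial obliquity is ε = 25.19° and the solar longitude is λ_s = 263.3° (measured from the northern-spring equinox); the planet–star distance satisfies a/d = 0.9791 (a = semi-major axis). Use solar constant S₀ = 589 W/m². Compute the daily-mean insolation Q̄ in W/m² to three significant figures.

Q̄ ≈ 0.00 W/m²

Solar declination: sin δ = sin ε · sin λ_s = sin 25.19° × sin 263.3° = -0.42271, so δ = -25.006°.
cos H₀ = −tan(+85.8°) tan(-25.006°) = 6.3517 ≥ 1 ⇒ polar night, H₀ = 0 and Q̄ = 0.
Inverse-square distance factor (a/d)² = 0.9791² = 0.958637.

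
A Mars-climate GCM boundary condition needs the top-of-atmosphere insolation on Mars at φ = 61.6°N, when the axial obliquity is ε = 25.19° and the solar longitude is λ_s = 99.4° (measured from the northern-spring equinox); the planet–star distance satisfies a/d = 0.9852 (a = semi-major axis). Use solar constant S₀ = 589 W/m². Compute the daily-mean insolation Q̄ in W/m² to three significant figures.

Q̄ ≈ 215 W/m²

Solar declination: sin δ = sin ε · sin λ_s = sin 25.19° × sin 99.4° = 0.41991, so δ = +24.829°.
cos H₀ = −tan(+61.6°) tan(+24.829°) = -0.8557, H₀ = 2.5977 rad.
Bracket: H₀ sin φ sin δ + cos φ cos δ sin H₀ = 2.5977×0.87965×0.41991 + 0.47562×0.90757×0.51748 = 0.959522 + 0.223375 = 1.182897.
Inverse-square distance factor (a/d)² = 0.9852² = 0.970619.
Q̄ = (S₀/π) × 0.970619 × [bracket] = (589/π) × 0.970619 × 1.182897 = 215.3 W/m².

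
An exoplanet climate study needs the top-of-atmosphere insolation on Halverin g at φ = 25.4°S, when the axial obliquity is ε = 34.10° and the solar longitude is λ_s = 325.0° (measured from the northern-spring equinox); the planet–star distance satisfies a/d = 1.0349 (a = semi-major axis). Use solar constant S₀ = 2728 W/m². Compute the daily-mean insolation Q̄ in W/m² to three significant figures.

Q̄ ≈ 1.01e+03 W/m²

Solar declination: sin δ = sin ε · sin λ_s = sin 34.10° × sin 325.0° = -0.32157, so δ = -18.758°.
cos H₀ = −tan(-25.4°) tan(-18.758°) = -0.1613, H₀ = 1.7328 rad.
Bracket: H₀ sin φ sin δ + cos φ cos δ sin H₀ = 1.7328×-0.42894×-0.32157 + 0.90334×0.94689×0.98691 = 0.239012 + 0.844167 = 1.083179.
Inverse-square distance factor (a/d)² = 1.0349² = 1.071018.
Q̄ = (S₀/π) × 1.071018 × [bracket] = (2728/π) × 1.071018 × 1.083179 = 1007 W/m².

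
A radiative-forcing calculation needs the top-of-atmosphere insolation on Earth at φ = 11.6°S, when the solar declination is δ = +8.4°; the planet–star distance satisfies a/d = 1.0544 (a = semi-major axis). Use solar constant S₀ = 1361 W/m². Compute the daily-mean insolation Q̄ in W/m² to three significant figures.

Q̄ ≈ 445 W/m²

cos H₀ = −tan(-11.6°) tan(+8.400°) = 0.0303, H₀ = 1.5405 rad.
Bracket: H₀ sin φ sin δ + cos φ cos δ sin H₀ = 1.5405×-0.20108×0.14608 + 0.97958×0.98927×0.99954 = -0.045250 + 0.968623 = 0.923373.
Inverse-square distance factor (a/d)² = 1.0544² = 1.111759.
Q̄ = (S₀/π) × 1.111759 × [bracket] = (1361/π) × 1.111759 × 0.923373 = 444.7 W/m².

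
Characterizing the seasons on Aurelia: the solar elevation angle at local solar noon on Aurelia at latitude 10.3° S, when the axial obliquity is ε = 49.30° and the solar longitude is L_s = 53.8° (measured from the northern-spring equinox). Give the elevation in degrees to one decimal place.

42.0°

Solar declination: sin δ = sin ε · sin L_s = sin 49.30° × sin 53.8° = 0.61178, so δ = +37.719°.
At local noon the hour angle is zero, so the zenith angle equals |ϕ − δ| = |-10.3° − (+37.719°)| = 48.019°.
Elevation = 90° − 48.019° = 42.0°.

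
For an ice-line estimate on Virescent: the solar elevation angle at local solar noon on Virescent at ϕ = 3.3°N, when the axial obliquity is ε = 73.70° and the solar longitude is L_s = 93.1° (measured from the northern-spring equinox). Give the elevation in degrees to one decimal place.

19.9°

Solar declination: sin δ = sin ε · sin L_s = sin 73.70° × sin 93.1° = 0.95840, so δ = +73.416°.
At local noon the hour angle is zero, so the zenith angle equals |ϕ − δ| = |+3.3° − (+73.416°)| = 70.116°.
Elevation = 90° − 70.116° = 19.9°.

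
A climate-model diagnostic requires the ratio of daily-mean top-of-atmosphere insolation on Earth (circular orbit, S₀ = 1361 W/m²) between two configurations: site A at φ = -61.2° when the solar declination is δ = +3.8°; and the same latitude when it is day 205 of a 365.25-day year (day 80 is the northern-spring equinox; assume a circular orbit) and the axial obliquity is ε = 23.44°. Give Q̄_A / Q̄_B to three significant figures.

— Configuration A (φ=-61.2°):
cos H₀ = −tan(-61.2°) tan(+3.800°) = 0.1208, H₀ = 1.4497 rad.
Bracket: H₀ sin φ sin δ + cos φ cos δ sin H₀ = 1.4497×-0.87631×0.06627 + 0.48175×0.99780×0.99267 = -0.084189 + 0.477167 = 0.392978.
Q̄ = (S₀/π) × [bracket] = (1361/π) × 0.392978 = 170.25 W/m².
— Configuration B (φ=-61.2°):
Solar longitude: λ_s = 360° × (205 − 80)/365.25 = 123.203°.
sin δ = sin 23.44° × sin 123.203° = 0.33284, so δ = +19.441°.
cos H₀ = −tan(-61.2°) tan(+19.441°) = 0.6420, H₀ = 0.8736 rad.
Bracket: H₀ sin φ sin δ + cos φ cos δ sin H₀ = 0.8736×-0.87631×0.33284 + 0.48175×0.94298×0.76667 = -0.254804 + 0.348283 = 0.093479.
Q̄ = (S₀/π) × [bracket] = (1361/π) × 0.093479 = 40.497 W/m².
Ratio Q̄_A / Q̄_B = 170.25 / 40.497 = 4.204.

Q̄_A / Q̄_B ≈ 4.20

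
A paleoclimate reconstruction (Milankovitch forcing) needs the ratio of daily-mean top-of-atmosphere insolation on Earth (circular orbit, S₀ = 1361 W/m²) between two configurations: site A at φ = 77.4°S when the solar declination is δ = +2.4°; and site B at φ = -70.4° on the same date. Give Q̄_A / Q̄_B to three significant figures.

— Configuration A (φ=-77.4°):
cos H₀ = −tan(-77.4°) tan(+2.400°) = 0.1875, H₀ = 1.3822 rad.
Bracket: H₀ sin φ sin δ + cos φ cos δ sin H₀ = 1.3822×-0.97592×0.04188 + 0.21814×0.99912×0.98226 = -0.056493 + 0.214082 = 0.157589.
Q̄ = (S₀/π) × [bracket] = (1361/π) × 0.157589 = 68.271 W/m².
— Configuration B (φ=-70.4°):
cos H₀ = −tan(-70.4°) tan(+2.400°) = 0.1177, H₀ = 1.4528 rad.
Bracket: H₀ sin φ sin δ + cos φ cos δ sin H₀ = 1.4528×-0.94206×0.04188 + 0.33545×0.99912×0.99305 = -0.057318 + 0.332825 = 0.275507.
Q̄ = (S₀/π) × [bracket] = (1361/π) × 0.275507 = 119.36 W/m².
Ratio Q̄_A / Q̄_B = 68.271 / 119.36 = 0.5720.

Q̄_A / Q̄_B ≈ 0.572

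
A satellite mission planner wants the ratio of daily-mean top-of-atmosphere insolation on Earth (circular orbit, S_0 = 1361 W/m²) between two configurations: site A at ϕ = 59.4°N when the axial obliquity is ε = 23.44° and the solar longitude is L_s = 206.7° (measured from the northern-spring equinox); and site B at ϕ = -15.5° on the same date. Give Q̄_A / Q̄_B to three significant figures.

— Configuration A (ϕ=+59.4°):
Solar declination: sin δ = sin ε · sin L_s = sin 23.44° × sin 206.7° = -0.17873, so δ = -10.296°.
cos h₀ = −tan(+59.4°) tan(-10.296°) = 0.3072, h₀ = 1.2586 rad.
Bracket: h₀ sin ϕ sin δ + cos ϕ cos δ sin h₀ = 1.2586×0.86074×-0.17873 + 0.50904×0.98390×0.95166 = -0.193623 + 0.476634 = 0.283011.
Q̄ = (S_0/π) × [bracket] = (1361/π) × 0.283011 = 122.61 W/m².
— Configuration B (ϕ=-15.5°):
cos h₀ = −tan(-15.5°) tan(-10.296°) = -0.0504, h₀ = 1.6212 rad.
Bracket: h₀ sin ϕ sin δ + cos ϕ cos δ sin h₀ = 1.6212×-0.26724×-0.17873 + 0.96363×0.98390×0.99873 = 0.077435 + 0.946911 = 1.024346.
Q̄ = (S_0/π) × [bracket] = (1361/π) × 1.024346 = 443.77 W/m².
Ratio Q̄_A / Q̄_B = 122.61 / 443.77 = 0.2763.

Q̄_A / Q̄_B ≈ 0.276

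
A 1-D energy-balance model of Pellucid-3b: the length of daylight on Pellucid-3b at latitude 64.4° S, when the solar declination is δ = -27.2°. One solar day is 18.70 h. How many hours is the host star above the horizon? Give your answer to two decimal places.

Sunrise equation: cos H₀ = −tan φ · tan δ = -1.0727 ≤ −1, so the host star never sets (polar day) and H₀ = π.
Daylight = 2H₀/(2π) × 18.70 h = (3.1416/π) × 18.70 = 18.70 h.

18.70 h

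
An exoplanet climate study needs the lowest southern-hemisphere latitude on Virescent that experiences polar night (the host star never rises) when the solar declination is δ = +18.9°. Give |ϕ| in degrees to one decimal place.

Polar night requires cos h₀ = −tan ϕ tan δ ≥ 1, i.e. tan ϕ tan δ ≤ −1.
The boundary is |tan ϕ| · |tan δ| = 1, so |ϕ| = 90° − |δ| = 90° − 18.9° = 71.1° in the southern hemisphere.

|ϕ| = 71.1°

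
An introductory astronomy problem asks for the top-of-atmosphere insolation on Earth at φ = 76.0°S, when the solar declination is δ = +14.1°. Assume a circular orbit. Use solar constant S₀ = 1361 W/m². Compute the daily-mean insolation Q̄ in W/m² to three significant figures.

Q̄ ≈ 0.00 W/m²

cos H₀ = −tan(-76.0°) tan(+14.100°) = 1.0074 ≥ 1 ⇒ polar night, H₀ = 0 and Q̄ = 0.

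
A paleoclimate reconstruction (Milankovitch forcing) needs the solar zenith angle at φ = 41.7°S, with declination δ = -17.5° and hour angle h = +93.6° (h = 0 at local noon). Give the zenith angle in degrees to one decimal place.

cos θ_z = sin φ sin δ + cos φ cos δ cos h = 0.200039 + -0.044712 = 0.155327.
θ_z = arccos(0.155327) = 81.1°.

θ_z = 81.1°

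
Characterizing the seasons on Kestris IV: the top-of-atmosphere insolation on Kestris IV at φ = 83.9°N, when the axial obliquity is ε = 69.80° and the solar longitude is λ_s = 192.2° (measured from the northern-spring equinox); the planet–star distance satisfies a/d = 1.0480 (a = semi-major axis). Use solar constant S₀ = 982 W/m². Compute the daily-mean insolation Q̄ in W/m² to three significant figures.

Solar declination: sin δ = sin ε · sin λ_s = sin 69.80° × sin 192.2° = -0.19833, so δ = -11.439°.
cos H₀ = −tan(+83.9°) tan(-11.439°) = 1.8934 ≥ 1 ⇒ polar night, H₀ = 0 and Q̄ = 0.
Inverse-square distance factor (a/d)² = 1.0480² = 1.098304.

Q̄ ≈ 0.00 W/m²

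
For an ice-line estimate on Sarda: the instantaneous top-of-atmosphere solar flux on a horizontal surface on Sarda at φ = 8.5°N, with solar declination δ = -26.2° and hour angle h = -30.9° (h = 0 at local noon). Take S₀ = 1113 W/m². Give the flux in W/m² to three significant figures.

cos θ_z = sin φ sin δ + cos φ cos δ cos h = -0.065259 + 0.761449 = 0.696190.
Flux = S₀ · cos θ_z = 1113 × 0.696190 = 774.9 W/m².

775 W/m²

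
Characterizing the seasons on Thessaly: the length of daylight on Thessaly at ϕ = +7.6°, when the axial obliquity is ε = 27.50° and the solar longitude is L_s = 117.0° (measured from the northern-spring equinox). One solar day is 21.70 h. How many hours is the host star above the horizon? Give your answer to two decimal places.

Solar declination: sin δ = sin ε · sin L_s = sin 27.50° × sin 117.0° = 0.41142, so δ = +24.294°.
cos h₀ = −tan ϕ · tan δ = −tan(+7.6°) × tan(+24.294°) = -0.0602, so h₀ = 1.6311 rad = 93.45°.
Daylight = 2h₀/(2π) × 21.70 h = (1.6311/π) × 21.70 = 11.27 h.

11.27 h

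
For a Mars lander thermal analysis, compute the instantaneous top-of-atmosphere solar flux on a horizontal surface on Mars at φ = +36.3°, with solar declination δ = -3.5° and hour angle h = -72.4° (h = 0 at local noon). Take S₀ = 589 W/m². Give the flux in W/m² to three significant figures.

cos θ_z = sin φ sin δ + cos φ cos δ cos h = -0.036142 + 0.243234 = 0.207092.
Flux = S₀ · cos θ_z = 589 × 0.207092 = 122.0 W/m².

122 W/m²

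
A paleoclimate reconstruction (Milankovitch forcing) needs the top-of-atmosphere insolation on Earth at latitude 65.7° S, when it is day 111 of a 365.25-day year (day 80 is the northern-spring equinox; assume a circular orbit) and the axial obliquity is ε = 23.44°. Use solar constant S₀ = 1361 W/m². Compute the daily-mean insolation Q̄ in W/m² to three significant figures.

Solar longitude: λ_s = 360° × (111 − 80)/365.25 = 30.554°.
sin δ = sin 23.44° × sin 30.554° = 0.20222, so δ = +11.667°.
cos H₀ = −tan(-65.7°) tan(+11.667°) = 0.4573, H₀ = 1.0958 rad.
Bracket: H₀ sin φ sin δ + cos φ cos δ sin H₀ = 1.0958×-0.91140×0.20222 + 0.41151×0.97934×0.88931 = -0.201960 + 0.358399 = 0.156439.
Q̄ = (S₀/π) × [bracket] = (1361/π) × 0.156439 = 67.77 W/m².

Q̄ ≈ 67.8 W/m²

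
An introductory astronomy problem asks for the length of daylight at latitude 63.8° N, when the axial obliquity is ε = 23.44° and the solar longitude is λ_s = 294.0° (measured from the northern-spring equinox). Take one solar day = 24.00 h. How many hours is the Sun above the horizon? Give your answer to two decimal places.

5.01 h

Solar declination: sin δ = sin ε · sin λ_s = sin 23.44° × sin 294.0° = -0.36340, so δ = -21.309°.
cos H₀ = −tan φ · tan δ = −tan(+63.8°) × tan(-21.309°) = 0.7927, so H₀ = 0.6555 rad = 37.56°.
Daylight = 2H₀/(2π) × 24.00 h = (0.6555/π) × 24.00 = 5.01 h.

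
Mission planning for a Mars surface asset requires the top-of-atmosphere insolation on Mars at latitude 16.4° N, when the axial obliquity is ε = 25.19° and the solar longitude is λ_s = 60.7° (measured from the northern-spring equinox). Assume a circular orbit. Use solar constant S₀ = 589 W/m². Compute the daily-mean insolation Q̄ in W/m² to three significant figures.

Solar declination: sin δ = sin ε · sin λ_s = sin 25.19° × sin 60.7° = 0.37117, so δ = +21.788°.
cos H₀ = −tan(+16.4°) tan(+21.788°) = -0.1176, H₀ = 1.6887 rad.
Bracket: H₀ sin φ sin δ + cos φ cos δ sin H₀ = 1.6887×0.28234×0.37117 + 0.95931×0.92856×0.99306 = 0.176969 + 0.884595 = 1.061564.
Q̄ = (S₀/π) × [bracket] = (589/π) × 1.061564 = 199.0 W/m².

Q̄ ≈ 199 W/m²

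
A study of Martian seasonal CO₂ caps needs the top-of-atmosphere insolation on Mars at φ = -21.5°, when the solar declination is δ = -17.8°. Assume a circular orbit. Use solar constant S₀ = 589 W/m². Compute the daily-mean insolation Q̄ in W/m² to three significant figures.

Q̄ ≈ 200 W/m²

cos H₀ = −tan(-21.5°) tan(-17.800°) = -0.1265, H₀ = 1.6976 rad.
Bracket: H₀ sin φ sin δ + cos φ cos δ sin H₀ = 1.6976×-0.36650×-0.30570 + 0.93042×0.95213×0.99197 = 0.190197 + 0.878767 = 1.068964.
Q̄ = (S₀/π) × [bracket] = (589/π) × 1.068964 = 200.4 W/m².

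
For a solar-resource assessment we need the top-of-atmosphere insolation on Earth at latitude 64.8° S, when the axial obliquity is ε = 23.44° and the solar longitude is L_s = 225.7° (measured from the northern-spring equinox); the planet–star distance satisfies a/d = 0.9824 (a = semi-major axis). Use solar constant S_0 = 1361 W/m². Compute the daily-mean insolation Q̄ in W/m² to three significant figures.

Solar declination: sin δ = sin ε · sin L_s = sin 23.44° × sin 225.7° = -0.28469, so δ = -16.541°.
cos h₀ = −tan(-64.8°) tan(-16.541°) = -0.6311, h₀ = 2.2538 rad.
Bracket: h₀ sin ϕ sin δ + cos ϕ cos δ sin h₀ = 2.2538×-0.90483×-0.28469 + 0.42578×0.95862×0.77568 = 0.580570 + 0.316602 = 0.897172.
Inverse-square distance factor (a/d)² = 0.9824² = 0.965110.
Q̄ = (S_0/π) × 0.965110 × [bracket] = (1361/π) × 0.965110 × 0.897172 = 375.1 W/m².

Q̄ ≈ 375 W/m²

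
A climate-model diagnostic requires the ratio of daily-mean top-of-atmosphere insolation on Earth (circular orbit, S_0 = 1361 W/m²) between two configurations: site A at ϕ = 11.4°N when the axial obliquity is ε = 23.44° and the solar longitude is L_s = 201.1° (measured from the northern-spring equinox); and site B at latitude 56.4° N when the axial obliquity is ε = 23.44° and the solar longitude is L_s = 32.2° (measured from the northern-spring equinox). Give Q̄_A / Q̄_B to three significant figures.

— Configuration A (ϕ=+11.4°):
Solar declination: sin δ = sin ε · sin L_s = sin 23.44° × sin 201.1° = -0.14320, so δ = -8.233°.
cos h₀ = −tan(+11.4°) tan(-8.233°) = 0.0292, h₀ = 1.5416 rad.
Bracket: h₀ sin ϕ sin δ + cos ϕ cos δ sin h₀ = 1.5416×0.19766×-0.14320 + 0.98027×0.98969×0.99957 = -0.043635 + 0.969746 = 0.926111.
Q̄ = (S_0/π) × [bracket] = (1361/π) × 0.926111 = 401.21 W/m².
— Configuration B (ϕ=+56.4°):
Solar declination: sin δ = sin ε · sin L_s = sin 23.44° × sin 32.2° = 0.21197, so δ = +12.238°.
cos h₀ = −tan(+56.4°) tan(+12.238°) = -0.3265, h₀ = 1.9034 rad.
Bracket: h₀ sin ϕ sin δ + cos ϕ cos δ sin h₀ = 1.9034×0.83292×0.21197 + 0.55339×0.97728×0.94521 = 0.336053 + 0.511186 = 0.847239.
Q̄ = (S_0/π) × [bracket] = (1361/π) × 0.847239 = 367.04 W/m².
Ratio Q̄_A / Q̄_B = 401.21 / 367.04 = 1.093.

Q̄_A / Q̄_B ≈ 1.09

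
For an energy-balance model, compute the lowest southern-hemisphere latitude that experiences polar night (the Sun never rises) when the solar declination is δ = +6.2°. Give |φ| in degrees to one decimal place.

|φ| = 83.8°

Polar night requires cos H₀ = −tan φ tan δ ≥ 1, i.e. tan φ tan δ ≤ −1.
The boundary is |tan φ| · |tan δ| = 1, so |φ| = 90° − |δ| = 90° − 6.2° = 83.8° in the southern hemisphere.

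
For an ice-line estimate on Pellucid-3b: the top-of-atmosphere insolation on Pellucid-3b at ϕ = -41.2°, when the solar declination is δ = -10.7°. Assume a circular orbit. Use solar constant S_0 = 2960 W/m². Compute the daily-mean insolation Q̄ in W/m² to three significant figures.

cos h₀ = −tan(-41.2°) tan(-10.700°) = -0.1654, h₀ = 1.7370 rad.
Bracket: h₀ sin ϕ sin δ + cos ϕ cos δ sin h₀ = 1.7370×-0.65869×-0.18567 + 0.75241×0.98261×0.98622 = 0.212433 + 0.729138 = 0.941571.
Q̄ = (S_0/π) × [bracket] = (2960/π) × 0.941571 = 887.1 W/m².

Q̄ ≈ 887 W/m²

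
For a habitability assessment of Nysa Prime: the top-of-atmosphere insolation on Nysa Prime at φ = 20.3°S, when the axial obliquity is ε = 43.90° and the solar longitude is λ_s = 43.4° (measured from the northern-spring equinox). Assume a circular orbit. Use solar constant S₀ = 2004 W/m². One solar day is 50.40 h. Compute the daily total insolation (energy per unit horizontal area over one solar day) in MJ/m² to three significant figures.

Solar declination: sin δ = sin ε · sin λ_s = sin 43.90° × sin 43.4° = 0.47643, so δ = +28.452°.
cos H₀ = −tan(-20.3°) tan(+28.452°) = 0.2004, H₀ = 1.3690 rad.
Bracket: H₀ sin φ sin δ + cos φ cos δ sin H₀ = 1.3690×-0.34694×0.47643 + 0.93789×0.87921×0.97970 = -0.226286 + 0.807863 = 0.581577.
Q̄ = (S₀/π) × [bracket] = (2004/π) × 0.581577 = 370.98 W/m².
Daily total = Q̄ × 50.40 h × 3600 s/h = 370.98 × 50.40 × 3600 / 10⁶ = 67.31 MJ/m².

67.3 MJ/m²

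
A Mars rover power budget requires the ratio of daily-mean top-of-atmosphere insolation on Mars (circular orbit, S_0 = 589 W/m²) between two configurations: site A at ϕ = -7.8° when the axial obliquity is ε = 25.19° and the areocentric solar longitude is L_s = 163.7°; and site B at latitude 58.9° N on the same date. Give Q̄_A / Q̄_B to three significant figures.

— Configuration A (ϕ=-7.8°):
sin δ = sin 25.19° × sin 163.7° = 0.11946, so δ = +6.861°.
cos h₀ = −tan(-7.8°) tan(+6.861°) = 0.0165, h₀ = 1.5543 rad.
Bracket: h₀ sin ϕ sin δ + cos ϕ cos δ sin h₀ = 1.5543×-0.13572×0.11946 + 0.99075×0.99284×0.99986 = -0.025200 + 0.983519 = 0.958319.
Q̄ = (S_0/π) × [bracket] = (589/π) × 0.958319 = 179.67 W/m².
— Configuration B (ϕ=+58.9°):
cos h₀ = −tan(+58.9°) tan(+6.861°) = -0.1995, h₀ = 1.7716 rad.
Bracket: h₀ sin ϕ sin δ + cos ϕ cos δ sin h₀ = 1.7716×0.85627×0.11946 + 0.51653×0.99284×0.97991 = 0.181217 + 0.502529 = 0.683746.
Q̄ = (S_0/π) × [bracket] = (589/π) × 0.683746 = 128.19 W/m².
Ratio Q̄_A / Q̄_B = 179.67 / 128.19 = 1.402.

Q̄_A / Q̄_B ≈ 1.40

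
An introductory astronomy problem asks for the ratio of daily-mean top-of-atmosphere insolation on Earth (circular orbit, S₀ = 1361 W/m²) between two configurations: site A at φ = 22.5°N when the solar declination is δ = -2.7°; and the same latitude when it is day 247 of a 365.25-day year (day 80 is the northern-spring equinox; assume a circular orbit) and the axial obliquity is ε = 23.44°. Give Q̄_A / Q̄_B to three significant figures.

Q̄_A / Q̄_B ≈ 0.910

— Configuration A (φ=+22.5°):
cos H₀ = −tan(+22.5°) tan(-2.700°) = 0.0195, H₀ = 1.5513 rad.
Bracket: H₀ sin φ sin δ + cos φ cos δ sin H₀ = 1.5513×0.38268×-0.04711 + 0.92388×0.99889×0.99981 = -0.027967 + 0.922679 = 0.894712.
Q̄ = (S₀/π) × [bracket] = (1361/π) × 0.894712 = 387.61 W/m².
— Configuration B (φ=+22.5°):
Solar longitude: λ_s = 360° × (247 − 80)/365.25 = 164.600°.
sin δ = sin 23.44° × sin 164.600° = 0.10564, so δ = +6.064°.
cos H₀ = −tan(+22.5°) tan(+6.064°) = -0.0440, H₀ = 1.6148 rad.
Bracket: H₀ sin φ sin δ + cos φ cos δ sin H₀ = 1.6148×0.38268×0.10564 + 0.92388×0.99440×0.99903 = 0.065280 + 0.917815 = 0.983095.
Q̄ = (S₀/π) × [bracket] = (1361/π) × 0.983095 = 425.90 W/m².
Ratio Q̄_A / Q̄_B = 387.61 / 425.90 = 0.9101.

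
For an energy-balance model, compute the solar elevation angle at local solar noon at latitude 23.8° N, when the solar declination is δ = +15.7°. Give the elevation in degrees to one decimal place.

At local noon the hour angle is zero, so the zenith angle equals |φ − δ| = |+23.8° − (+15.700°)| = 8.100°.
Elevation = 90° − 8.100° = 81.9°.

81.9°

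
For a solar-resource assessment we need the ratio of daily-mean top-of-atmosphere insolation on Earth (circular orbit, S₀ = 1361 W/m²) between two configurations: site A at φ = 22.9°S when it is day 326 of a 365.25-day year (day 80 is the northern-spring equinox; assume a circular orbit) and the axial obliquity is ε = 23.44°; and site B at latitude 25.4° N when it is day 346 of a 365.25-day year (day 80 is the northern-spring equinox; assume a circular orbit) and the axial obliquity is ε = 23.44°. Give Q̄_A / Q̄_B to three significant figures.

Q̄_A / Q̄_B ≈ 1.87

— Configuration A (φ=-22.9°):
Solar longitude: λ_s = 360° × (326 − 80)/365.25 = 242.464°.
sin δ = sin 23.44° × sin 242.464° = -0.35273, so δ = -20.654°.
cos H₀ = −tan(-22.9°) tan(-20.654°) = -0.1592, H₀ = 1.7307 rad.
Bracket: H₀ sin φ sin δ + cos φ cos δ sin H₀ = 1.7307×-0.38912×-0.35273 + 0.92119×0.93573×0.98724 = 0.237546 + 0.850986 = 1.088532.
Q̄ = (S₀/π) × [bracket] = (1361/π) × 1.088532 = 471.57 W/m².
— Configuration B (φ=+25.4°):
Solar longitude: λ_s = 360° × (346 − 80)/365.25 = 262.177°.
sin δ = sin 23.44° × sin 262.177° = -0.39409, so δ = -23.209°.
cos H₀ = −tan(+25.4°) tan(-23.209°) = 0.2036, H₀ = 1.3658 rad.
Bracket: H₀ sin φ sin δ + cos φ cos δ sin H₀ = 1.3658×0.42894×-0.39409 + 0.90334×0.91907×0.97905 = -0.230876 + 0.812839 = 0.581963.
Q̄ = (S₀/π) × [bracket] = (1361/π) × 0.581963 = 252.12 W/m².
Ratio Q̄_A / Q̄_B = 471.57 / 252.12 = 1.870.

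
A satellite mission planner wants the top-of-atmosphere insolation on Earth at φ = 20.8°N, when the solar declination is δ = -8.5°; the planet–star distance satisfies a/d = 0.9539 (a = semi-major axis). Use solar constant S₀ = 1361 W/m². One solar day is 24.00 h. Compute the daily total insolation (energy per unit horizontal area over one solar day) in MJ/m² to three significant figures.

cos H₀ = −tan(+20.8°) tan(-8.500°) = 0.0568, H₀ = 1.5140 rad.
Bracket: H₀ sin φ sin δ + cos φ cos δ sin H₀ = 1.5140×0.35511×-0.14781 + 0.93483×0.98902×0.99839 = -0.079468 + 0.923077 = 0.843609.
Inverse-square distance factor (a/d)² = 0.9539² = 0.909925.
Q̄ = (S₀/π) × 0.909925 × [bracket] = (1361/π) × 0.909925 × 0.843609 = 332.55 W/m².
Daily total = Q̄ × 24.00 h × 3600 s/h = 332.55 × 24.00 × 3600 / 10⁶ = 28.73 MJ/m².

28.7 MJ/m²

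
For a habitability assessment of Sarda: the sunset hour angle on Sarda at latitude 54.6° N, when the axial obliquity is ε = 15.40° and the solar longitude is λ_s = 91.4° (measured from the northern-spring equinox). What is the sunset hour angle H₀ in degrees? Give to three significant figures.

Solar declination: sin δ = sin ε · sin λ_s = sin 15.40° × sin 91.4° = 0.26548, so δ = +15.395°.
cos H₀ = −tan φ · tan δ = −tan(+54.6°) × tan(+15.395°) = -0.3875, so H₀ = 1.9687 rad = 112.80°.

H₀ = 113°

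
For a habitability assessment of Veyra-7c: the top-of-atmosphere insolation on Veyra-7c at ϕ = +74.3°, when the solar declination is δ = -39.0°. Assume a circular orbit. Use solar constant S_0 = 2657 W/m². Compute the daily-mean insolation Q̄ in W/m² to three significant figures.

Q̄ ≈ 0.00 W/m²

cos h₀ = −tan(+74.3°) tan(-39.000°) = 2.8809 ≥ 1 ⇒ polar night, h₀ = 0 and Q̄ = 0.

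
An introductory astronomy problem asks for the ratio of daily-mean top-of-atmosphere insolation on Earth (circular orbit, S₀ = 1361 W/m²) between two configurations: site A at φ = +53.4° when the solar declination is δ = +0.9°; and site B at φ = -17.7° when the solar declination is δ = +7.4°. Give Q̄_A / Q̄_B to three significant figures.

— Configuration A (φ=+53.4°):
cos H₀ = −tan(+53.4°) tan(+0.900°) = -0.0212, H₀ = 1.5920 rad.
Bracket: H₀ sin φ sin δ + cos φ cos δ sin H₀ = 1.5920×0.80282×0.01571 + 0.59622×0.99988×0.99978 = 0.020079 + 0.596017 = 0.616096.
Q̄ = (S₀/π) × [bracket] = (1361/π) × 0.616096 = 266.90 W/m².
— Configuration B (φ=-17.7°):
cos H₀ = −tan(-17.7°) tan(+7.400°) = 0.0414, H₀ = 1.5293 rad.
Bracket: H₀ sin φ sin δ + cos φ cos δ sin H₀ = 1.5293×-0.30403×0.12880 + 0.95266×0.99167×0.99914 = -0.059886 + 0.943912 = 0.884026.
Q̄ = (S₀/π) × [bracket] = (1361/π) × 0.884026 = 382.98 W/m².
Ratio Q̄_A / Q̄_B = 266.90 / 382.98 = 0.6969.

Q̄_A / Q̄_B ≈ 0.697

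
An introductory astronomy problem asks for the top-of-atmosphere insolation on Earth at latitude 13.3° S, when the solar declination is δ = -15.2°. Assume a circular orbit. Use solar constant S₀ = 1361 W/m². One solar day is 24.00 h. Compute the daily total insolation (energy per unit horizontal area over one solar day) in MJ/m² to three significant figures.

cos H₀ = −tan(-13.3°) tan(-15.200°) = -0.0642, H₀ = 1.6351 rad.
Bracket: H₀ sin φ sin δ + cos φ cos δ sin H₀ = 1.6351×-0.23005×-0.26219 + 0.97318×0.96502×0.99794 = 0.098624 + 0.937204 = 1.035828.
Q̄ = (S₀/π) × [bracket] = (1361/π) × 1.035828 = 448.74 W/m².
Daily total = Q̄ × 24.00 h × 3600 s/h = 448.74 × 24.00 × 3600 / 10⁶ = 38.77 MJ/m².

38.8 MJ/m²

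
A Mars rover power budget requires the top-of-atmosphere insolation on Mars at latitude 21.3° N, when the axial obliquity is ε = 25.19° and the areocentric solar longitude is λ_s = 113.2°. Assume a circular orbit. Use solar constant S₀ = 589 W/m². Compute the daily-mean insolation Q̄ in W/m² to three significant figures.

Q̄ ≈ 205 W/m²

sin δ = sin 25.19° × sin 113.2° = 0.39120, so δ = +23.029°.
cos H₀ = −tan(+21.3°) tan(+23.029°) = -0.1657, H₀ = 1.7373 rad.
Bracket: H₀ sin φ sin δ + cos φ cos δ sin H₀ = 1.7373×0.36325×0.39120 + 0.93169×0.92030×0.98617 = 0.246876 + 0.845576 = 1.092452.
Q̄ = (S₀/π) × [bracket] = (589/π) × 1.092452 = 204.8 W/m².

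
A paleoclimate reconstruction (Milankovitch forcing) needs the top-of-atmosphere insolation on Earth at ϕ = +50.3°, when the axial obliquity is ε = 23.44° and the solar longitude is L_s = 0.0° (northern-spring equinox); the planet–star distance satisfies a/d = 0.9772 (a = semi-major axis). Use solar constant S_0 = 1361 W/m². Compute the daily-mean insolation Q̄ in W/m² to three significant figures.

Q̄ ≈ 264 W/m²

Solar declination: sin δ = sin ε · sin L_s = sin 23.44° × sin 0.0° = 0.00000, so δ = +0.000°.
cos h₀ = −tan(+50.3°) tan(+0.000°) = -0.0000, h₀ = 1.5708 rad.
Bracket: h₀ sin ϕ sin δ + cos ϕ cos δ sin h₀ = 1.5708×0.76940×0.00000 + 0.63877×1.00000×1.00000 = 0.000000 + 0.638770 = 0.638770.
Inverse-square distance factor (a/d)² = 0.9772² = 0.954920.
Q̄ = (S_0/π) × 0.954920 × [bracket] = (1361/π) × 0.954920 × 0.638770 = 264.3 W/m².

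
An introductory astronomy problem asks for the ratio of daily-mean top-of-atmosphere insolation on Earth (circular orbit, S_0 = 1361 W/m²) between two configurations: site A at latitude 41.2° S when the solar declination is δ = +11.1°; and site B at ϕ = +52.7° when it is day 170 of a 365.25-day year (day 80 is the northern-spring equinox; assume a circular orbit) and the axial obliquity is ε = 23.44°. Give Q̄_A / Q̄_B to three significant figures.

Q̄_A / Q̄_B ≈ 0.480

— Configuration A (ϕ=-41.2°):
cos h₀ = −tan(-41.2°) tan(+11.100°) = 0.1718, h₀ = 1.3982 rad.
Bracket: h₀ sin ϕ sin δ + cos ϕ cos δ sin h₀ = 1.3982×-0.65869×0.19252 + 0.75241×0.98129×0.98514 = -0.177307 + 0.727361 = 0.550054.
Q̄ = (S_0/π) × [bracket] = (1361/π) × 0.550054 = 238.29 W/m².
— Configuration B (ϕ=+52.7°):
Solar longitude: L_s = 360° × (170 − 80)/365.25 = 88.706°.
sin δ = sin 23.44° × sin 88.706° = 0.39769, so δ = +23.434°.
cos h₀ = −tan(+52.7°) tan(+23.434°) = -0.5690, h₀ = 2.1760 rad.
Bracket: h₀ sin ϕ sin δ + cos ϕ cos δ sin h₀ = 2.1760×0.79547×0.39769 + 0.60599×0.91752×0.82236 = 0.688379 + 0.457239 = 1.145618.
Q̄ = (S_0/π) × [bracket] = (1361/π) × 1.145618 = 496.30 W/m².
Ratio Q̄_A / Q̄_B = 238.29 / 496.30 = 0.4801.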